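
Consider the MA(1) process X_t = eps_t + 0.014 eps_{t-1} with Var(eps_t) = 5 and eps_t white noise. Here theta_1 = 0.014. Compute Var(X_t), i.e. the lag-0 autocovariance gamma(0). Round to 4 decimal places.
\gamma(0) = 5.0010

For an MA(q) process X_t = eps_t + sum_i theta_i eps_{t-i} with
Var(eps_t) = sigma^2, the variance is
  gamma(0) = sigma^2 * (1 + sum_i theta_i^2).
  sum_i theta_i^2 = (0.014)^2 = 0.000196.
  gamma(0) = 5 * (1 + 0.000196) = 5 * 1.000196 = 5.00098, which rounds to 5.0010.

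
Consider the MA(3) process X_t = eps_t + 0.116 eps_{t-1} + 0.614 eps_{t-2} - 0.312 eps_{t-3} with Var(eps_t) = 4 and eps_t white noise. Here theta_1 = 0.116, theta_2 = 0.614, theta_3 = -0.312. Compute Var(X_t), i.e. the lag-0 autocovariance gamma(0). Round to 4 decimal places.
\gamma(0) = 5.9512

For an MA(q) process X_t = eps_t + sum_i theta_i eps_{t-i} with
Var(eps_t) = sigma^2, the variance is
  gamma(0) = sigma^2 * (1 + sum_i theta_i^2).
  sum_i theta_i^2 = (0.116)^2 + (0.614)^2 + (-0.312)^2 = 0.013456 + 0.376996 + 0.097344 = 0.487796.
  gamma(0) = 4 * (1 + 0.487796) = 4 * 1.487796 = 5.951184, which rounds to 5.9512.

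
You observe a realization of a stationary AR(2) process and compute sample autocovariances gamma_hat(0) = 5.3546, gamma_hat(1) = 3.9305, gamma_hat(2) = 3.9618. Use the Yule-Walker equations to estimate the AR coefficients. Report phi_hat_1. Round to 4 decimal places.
\hat\phi_{1} = 0.4140

The Yule-Walker equations for an AR(p) process read, in matrix form,
  Gamma_p phi = r_p,   with   (Gamma_p)_{ij} = gamma(|i - j|),
                       (r_p)_i = gamma(i),   i,j = 1..p.
Substitute the sample gammas (Toeplitz matrix and right-hand side of size 2):
  Gamma_p = [[5.3546, 3.9305], [3.9305, 5.3546]]
  r_p     = [3.9305, 3.9618]
Written out:
  5.3546 phi_1 + 3.9305 phi_2 = 3.9305
  3.9305 phi_1 + 5.3546 phi_2 = 3.9618
Solve by Cramer's rule:
  det = gamma(0)^2 - gamma(1)^2 = (5.3546)^2 - (3.9305)^2 = 28.67174116 - 15.44883025 = 13.22291091
  phi_hat_1 = [gamma(1) gamma(0) - gamma(1) gamma(2)] / det = [(3.9305)(5.3546) - (3.9305)(3.9618)] / 13.22291091 = 5.4744004 / 13.22291091 = 0.414
  phi_hat_2 = [gamma(0) gamma(2) - gamma(1)^2] / det = [(5.3546)(3.9618) - (3.9305)^2] / 13.22291091 = 5.76502403 / 13.22291091 = 0.436
So phi_hat = [0.4140, 0.4360].
Therefore phi_hat_1 = 0.4140.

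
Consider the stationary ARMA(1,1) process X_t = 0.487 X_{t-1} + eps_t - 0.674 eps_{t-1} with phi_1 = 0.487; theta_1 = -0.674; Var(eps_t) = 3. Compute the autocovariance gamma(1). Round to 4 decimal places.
\gamma(1) = -0.4940

Multiply the model equation by X_{t-k} and take expectations. With theta_0 = psi_0 = 1 and psi_j the MA(infinity) weights, this gives
  gamma(k) - sum_i phi_i gamma(k-i) = c_k,
  c_k = sigma^2 * sum_{j=k..q} theta_j psi_{j-k}   (c_k = 0 for k > q),
using gamma(-m) = gamma(m).
psi-weights needed (psi_j = theta_j + sum_i phi_i psi_{j-i}):
  psi_1 = theta_1 + phi_1 = -0.674 + (0.487) = -0.187
Right-hand sides:
  c_0 = sigma^2 (1 + theta_1 psi_1) = 3 * (1 + (-0.674)(-0.187)) = 3 * 1.126038 = 3.378114
  c_1 = sigma^2 theta_1 = 3 * (-0.674) = -2.022
  c_2 = 0
Equations for k = 0 and k = 1 (AR order 1):
  gamma(0) = phi_1 gamma(1) + c_0
  gamma(1) = phi_1 gamma(0) + c_1
Substituting the second into the first: gamma(0) (1 - phi_1^2) = c_0 + phi_1 c_1, so
  gamma(0) = (c_0 + phi_1 c_1) / (1 - phi_1^2) = (3.378114 + (0.487)(-2.022)) / (1 - (0.487)^2) = 2.3934 / 0.762831 = 3.137523.
  gamma(1) = phi_1 gamma(0) + c_1 = (0.487)(3.137523) + (-2.022) = -0.494026.
Therefore gamma(1) = -0.4940 (to 4 decimal places).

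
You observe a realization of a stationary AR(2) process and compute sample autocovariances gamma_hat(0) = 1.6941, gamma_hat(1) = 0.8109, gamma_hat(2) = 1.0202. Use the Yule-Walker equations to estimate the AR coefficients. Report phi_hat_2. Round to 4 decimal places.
\hat\phi_{2} = 0.4840

The Yule-Walker equations for an AR(p) process read, in matrix form,
  Gamma_p phi = r_p,   with   (Gamma_p)_{ij} = gamma(|i - j|),
                       (r_p)_i = gamma(i),   i,j = 1..p.
Substitute the sample gammas (Toeplitz matrix and right-hand side of size 2):
  Gamma_p = [[1.6941, 0.8109], [0.8109, 1.6941]]
  r_p     = [0.8109, 1.0202]
Written out:
  1.6941 phi_1 + 0.8109 phi_2 = 0.8109
  0.8109 phi_1 + 1.6941 phi_2 = 1.0202
Solve by Cramer's rule:
  det = gamma(0)^2 - gamma(1)^2 = (1.6941)^2 - (0.8109)^2 = 2.86997481 - 0.65755881 = 2.212416
  phi_hat_1 = [gamma(1) gamma(0) - gamma(1) gamma(2)] / det = [(0.8109)(1.6941) - (0.8109)(1.0202)] / 2.212416 = 0.54646551 / 2.212416 = 0.247
  phi_hat_2 = [gamma(0) gamma(2) - gamma(1)^2] / det = [(1.6941)(1.0202) - (0.8109)^2] / 2.212416 = 1.07076201 / 2.212416 = 0.484
So phi_hat = [0.2470, 0.4840].
Therefore phi_hat_2 = 0.4840.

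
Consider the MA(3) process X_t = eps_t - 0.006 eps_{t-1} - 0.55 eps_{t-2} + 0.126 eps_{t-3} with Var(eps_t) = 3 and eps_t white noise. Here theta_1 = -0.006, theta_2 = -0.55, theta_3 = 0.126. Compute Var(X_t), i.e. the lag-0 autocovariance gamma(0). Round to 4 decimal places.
\gamma(0) = 3.9552

For an MA(q) process X_t = eps_t + sum_i theta_i eps_{t-i} with
Var(eps_t) = sigma^2, the variance is
  gamma(0) = sigma^2 * (1 + sum_i theta_i^2).
  sum_i theta_i^2 = (-0.006)^2 + (-0.55)^2 + (0.126)^2 = 0.000036 + 0.3025 + 0.015876 = 0.318412.
  gamma(0) = 3 * (1 + 0.318412) = 3 * 1.318412 = 3.955236, which rounds to 3.9552.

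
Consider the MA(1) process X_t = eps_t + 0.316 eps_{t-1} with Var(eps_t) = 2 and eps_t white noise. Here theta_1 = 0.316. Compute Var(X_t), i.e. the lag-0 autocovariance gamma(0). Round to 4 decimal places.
\gamma(0) = 2.1997

For an MA(q) process X_t = eps_t + sum_i theta_i eps_{t-i} with
Var(eps_t) = sigma^2, the variance is
  gamma(0) = sigma^2 * (1 + sum_i theta_i^2).
  sum_i theta_i^2 = (0.316)^2 = 0.099856.
  gamma(0) = 2 * (1 + 0.099856) = 2 * 1.099856 = 2.199712, which rounds to 2.1997.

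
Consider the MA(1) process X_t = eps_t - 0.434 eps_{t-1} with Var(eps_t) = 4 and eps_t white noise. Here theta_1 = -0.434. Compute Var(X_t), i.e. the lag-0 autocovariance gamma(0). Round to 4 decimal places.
\gamma(0) = 4.7534

For an MA(q) process X_t = eps_t + sum_i theta_i eps_{t-i} with
Var(eps_t) = sigma^2, the variance is
  gamma(0) = sigma^2 * (1 + sum_i theta_i^2).
  sum_i theta_i^2 = (-0.434)^2 = 0.188356.
  gamma(0) = 4 * (1 + 0.188356) = 4 * 1.188356 = 4.753424, which rounds to 4.7534.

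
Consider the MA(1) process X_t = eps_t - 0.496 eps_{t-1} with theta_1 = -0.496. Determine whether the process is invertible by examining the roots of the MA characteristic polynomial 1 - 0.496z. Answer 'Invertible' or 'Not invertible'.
\text{Invertible}

The MA(q) characteristic polynomial is P(z) = 1 - 0.496z.
Invertibility requires all roots to lie outside the unit circle, i.e. |z| > 1 for every root.
This is linear in z: 1 + (-0.496) z = 0  =>  z = -1/(-0.496) = 2.016129,  |z| = 2.016129.
Moduli of all roots: 2.0161.
All moduli strictly greater than 1? Yes.
Verdict: Invertible.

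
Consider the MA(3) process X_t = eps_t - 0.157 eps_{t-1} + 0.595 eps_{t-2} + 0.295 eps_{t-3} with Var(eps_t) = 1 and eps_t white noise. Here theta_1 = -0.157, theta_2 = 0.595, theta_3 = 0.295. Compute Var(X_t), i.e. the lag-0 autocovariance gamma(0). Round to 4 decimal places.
\gamma(0) = 1.4657

For an MA(q) process X_t = eps_t + sum_i theta_i eps_{t-i} with
Var(eps_t) = sigma^2, the variance is
  gamma(0) = sigma^2 * (1 + sum_i theta_i^2).
  sum_i theta_i^2 = (-0.157)^2 + (0.595)^2 + (0.295)^2 = 0.024649 + 0.354025 + 0.087025 = 0.465699.
  gamma(0) = 1 * (1 + 0.465699) = 1 * 1.465699 = 1.465699, which rounds to 1.4657.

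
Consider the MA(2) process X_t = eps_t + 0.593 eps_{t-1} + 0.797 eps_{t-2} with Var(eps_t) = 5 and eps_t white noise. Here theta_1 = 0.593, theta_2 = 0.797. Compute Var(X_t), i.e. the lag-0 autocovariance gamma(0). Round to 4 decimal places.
\gamma(0) = 9.9343

For an MA(q) process X_t = eps_t + sum_i theta_i eps_{t-i} with
Var(eps_t) = sigma^2, the variance is
  gamma(0) = sigma^2 * (1 + sum_i theta_i^2).
  sum_i theta_i^2 = (0.593)^2 + (0.797)^2 = 0.351649 + 0.635209 = 0.986858.
  gamma(0) = 5 * (1 + 0.986858) = 5 * 1.986858 = 9.93429, which rounds to 9.9343.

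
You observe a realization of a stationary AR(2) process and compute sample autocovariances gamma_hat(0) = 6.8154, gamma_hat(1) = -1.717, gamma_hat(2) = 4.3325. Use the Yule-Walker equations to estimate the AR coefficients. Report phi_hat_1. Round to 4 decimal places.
\hat\phi_{1} = -0.0980

The Yule-Walker equations for an AR(p) process read, in matrix form,
  Gamma_p phi = r_p,   with   (Gamma_p)_{ij} = gamma(|i - j|),
                       (r_p)_i = gamma(i),   i,j = 1..p.
Substitute the sample gammas (Toeplitz matrix and right-hand side of size 2):
  Gamma_p = [[6.8154, -1.717], [-1.717, 6.8154]]
  r_p     = [-1.717, 4.3325]
Written out:
  6.8154 phi_1 - 1.717 phi_2 = -1.717
  -1.717 phi_1 + 6.8154 phi_2 = 4.3325
Solve by Cramer's rule:
  det = gamma(0)^2 - gamma(1)^2 = (6.8154)^2 - (-1.717)^2 = 46.44967716 - 2.948089 = 43.50158816
  phi_hat_1 = [gamma(1) gamma(0) - gamma(1) gamma(2)] / det = [(-1.717)(6.8154) - (-1.717)(4.3325)] / 43.50158816 = -4.2631393 / 43.50158816 = -0.098
  phi_hat_2 = [gamma(0) gamma(2) - gamma(1)^2] / det = [(6.8154)(4.3325) - (-1.717)^2] / 43.50158816 = 26.5796315 / 43.50158816 = 0.611
So phi_hat = [-0.0980, 0.6110].
Therefore phi_hat_1 = -0.0980.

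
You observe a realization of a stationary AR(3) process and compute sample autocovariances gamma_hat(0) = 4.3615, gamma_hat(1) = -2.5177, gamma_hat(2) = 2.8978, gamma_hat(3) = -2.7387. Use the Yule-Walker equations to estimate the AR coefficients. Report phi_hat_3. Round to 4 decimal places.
\hat\phi_{3} = -0.2950

The Yule-Walker equations for an AR(p) process read, in matrix form,
  Gamma_p phi = r_p,   with   (Gamma_p)_{ij} = gamma(|i - j|),
                       (r_p)_i = gamma(i),   i,j = 1..p.
Substitute the sample gammas (Toeplitz matrix and right-hand side of size 3):
  Gamma_p = [[4.3615, -2.5177, 2.8978], [-2.5177, 4.3615, -2.5177], [2.8978, -2.5177, 4.3615]]
  r_p     = [-2.5177, 2.8978, -2.7387]
Written out (R1..R3):
  (R1) 4.3615 phi_1 - 2.5177 phi_2 + 2.8978 phi_3 = -2.5177
  (R2) -2.5177 phi_1 + 4.3615 phi_2 - 2.5177 phi_3 = 2.8978
  (R3) 2.8978 phi_1 - 2.5177 phi_2 + 4.3615 phi_3 = -2.7387
Gaussian elimination:
  R2 <- R2 - (-2.5177/4.3615) R1 = R2 - (-0.577256) R1:  2.908144 phi_2 - 0.844929 phi_3 = 1.444444
  R3 <- R3 - (2.8978/4.3615) R1 = R3 - (0.664404) R1:  -0.844929 phi_2 + 2.436189 phi_3 = -1.065929
  R3 <- R3 - (-0.844929/2.908144) R2 = R3 - (-0.290539) R2:  2.190704 phi_3 = -0.646262
Back-substitution:
  phi_hat_3 = -0.646262 / 2.190704 = -0.295002
  phi_hat_2 = (1.444444 - (-0.844929)(-0.295002)) / 2.908144 = 0.41098
  phi_hat_1 = (-2.5177 - (-2.5177)(0.41098) - (2.8978)(-0.295002)) / 4.3615 = -0.144015
So phi_hat = [-0.1440, 0.4110, -0.2950].
Therefore phi_hat_3 = -0.2950.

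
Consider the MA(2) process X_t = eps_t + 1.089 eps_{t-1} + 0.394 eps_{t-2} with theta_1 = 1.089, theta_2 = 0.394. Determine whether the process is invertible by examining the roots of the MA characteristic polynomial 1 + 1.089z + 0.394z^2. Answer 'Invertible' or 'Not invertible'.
\text{Invertible}

The MA(q) characteristic polynomial is P(z) = 1 + 1.089z + 0.394z^2.
Invertibility requires all roots to lie outside the unit circle, i.e. |z| > 1 for every root.
Set 1 + (1.089) z + (0.394) z^2 = 0, i.e. a z^2 + b z + c = 0 with a = 0.394, b = 1.089, c = 1.
Discriminant D = b^2 - 4ac = (1.089)^2 - 4*(0.394)*1 = 1.185921 - (1.576) = -0.390079.
D < 0, so the roots are the complex-conjugate pair z = (-b +/- i sqrt(-D)) / (2a) = -1.382 +/- 0.7926i.
For a conjugate pair |z|^2 = z * conj(z) = (product of roots) = c/a = 1/(0.394) = 2.538071, so |z| = sqrt(2.538071) = 1.5931 for both roots.
Moduli of all roots: 1.5931, 1.5931.
All moduli strictly greater than 1? Yes.
Verdict: Invertible.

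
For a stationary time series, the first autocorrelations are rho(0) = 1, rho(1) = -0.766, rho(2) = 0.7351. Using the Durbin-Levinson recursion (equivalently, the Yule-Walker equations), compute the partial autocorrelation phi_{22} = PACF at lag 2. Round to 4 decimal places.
\phi_{22} = 0.3590

The PACF at lag k is phi_{kk}, the last component of the solution
to the Yule-Walker system G_k phi = r_k where
  (G_k)_{ij} = rho(|i - j|), (r_k)_i = rho(i), i,j = 1..k.
Equivalently, Durbin-Levinson gives phi_{kk} iteratively:
  phi_{11} = rho(1)
  phi_{kk} = [rho(k) - sum_{j=1..k-1} phi_{k-1,j} rho(k-j)]
            / [1 - sum_{j=1..k-1} phi_{k-1,j} rho(j)],
  phi_{k,j} = phi_{k-1,j} - phi_{kk} phi_{k-1,k-j},  j = 1..k-1.
Step k = 1:
  phi_11 = rho(1) = -0.766.
Step k = 2:
  phi_22 = [rho(2) - phi_11 rho(1)] / [1 - phi_11 rho(1)] = [0.7351 - (-0.766)(-0.766)] / [1 - (-0.766)(-0.766)]
         = 0.148344 / 0.413244 = 0.359.
Therefore phi_{22} = 0.3590.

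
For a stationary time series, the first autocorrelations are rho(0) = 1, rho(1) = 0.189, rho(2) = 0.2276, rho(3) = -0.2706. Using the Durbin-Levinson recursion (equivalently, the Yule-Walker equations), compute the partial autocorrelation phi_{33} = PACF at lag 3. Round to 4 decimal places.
\phi_{33} = -0.3700

The PACF at lag k is phi_{kk}, the last component of the solution
to the Yule-Walker system G_k phi = r_k where
  (G_k)_{ij} = rho(|i - j|), (r_k)_i = rho(i), i,j = 1..k.
Equivalently, Durbin-Levinson gives phi_{kk} iteratively:
  phi_{11} = rho(1)
  phi_{kk} = [rho(k) - sum_{j=1..k-1} phi_{k-1,j} rho(k-j)]
            / [1 - sum_{j=1..k-1} phi_{k-1,j} rho(j)],
  phi_{k,j} = phi_{k-1,j} - phi_{kk} phi_{k-1,k-j},  j = 1..k-1.
Step k = 1:
  phi_11 = rho(1) = 0.189.
Step k = 2:
  phi_22 = [rho(2) - phi_11 rho(1)] / [1 - phi_11 rho(1)] = [0.2276 - (0.189)(0.189)] / [1 - (0.189)(0.189)]
         = 0.191879 / 0.964279 = 0.198987.
  Update: phi_21 = phi_11 - phi_22 phi_11 = 0.189 - (0.198987)(0.189) = 0.151391.
Step k = 3:
  phi_33 = [rho(3) - phi_21 rho(2) - phi_22 rho(1)] / [1 - phi_21 rho(1) - phi_22 rho(2)]
    numerator   = -0.2706 - (0.151391)(0.2276) - (0.198987)(0.189) = -0.34266524
    denominator = 1 - (0.151391)(0.189) - (0.198987)(0.2276) = 0.92609757
  phi_33 = -0.34266524 / 0.92609757 = -0.37.
Therefore phi_{33} = -0.3700.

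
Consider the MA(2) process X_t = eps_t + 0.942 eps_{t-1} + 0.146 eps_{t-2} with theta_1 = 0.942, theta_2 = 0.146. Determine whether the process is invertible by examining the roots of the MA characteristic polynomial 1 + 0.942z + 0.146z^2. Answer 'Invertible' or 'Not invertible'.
\text{Invertible}

The MA(q) characteristic polynomial is P(z) = 1 + 0.942z + 0.146z^2.
Invertibility requires all roots to lie outside the unit circle, i.e. |z| > 1 for every root.
Set 1 + (0.942) z + (0.146) z^2 = 0, i.e. a z^2 + b z + c = 0 with a = 0.146, b = 0.942, c = 1.
Discriminant D = b^2 - 4ac = (0.942)^2 - 4*(0.146)*1 = 0.887364 - (0.584) = 0.303364.
D >= 0, so the roots are real: z = (-b +/- sqrt(D)) / (2a) = (-0.942 +/- 0.550785) / (0.292).
  z_1 = (-0.942 + 0.550785) / (0.292) = -1.3398,   |z_1| = 1.3398.
  z_2 = (-0.942 - 0.550785) / (0.292) = -5.1123,   |z_2| = 5.1123.
Moduli of all roots: 1.3398, 5.1123.
All moduli strictly greater than 1? Yes.
Verdict: Invertible.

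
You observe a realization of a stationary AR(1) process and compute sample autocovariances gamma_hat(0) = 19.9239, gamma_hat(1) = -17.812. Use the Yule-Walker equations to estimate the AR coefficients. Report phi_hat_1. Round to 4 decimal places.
\hat\phi_{1} = -0.8940

The Yule-Walker equations for an AR(p) process read, in matrix form,
  Gamma_p phi = r_p,   with   (Gamma_p)_{ij} = gamma(|i - j|),
                       (r_p)_i = gamma(i),   i,j = 1..p.
Substitute the sample gammas (Toeplitz matrix and right-hand side of size 1):
  Gamma_p = [[19.9239]]
  r_p     = [-17.812]
With p = 1 this is the single equation gamma(0) phi_1 = gamma(1):
  phi_hat_1 = gamma(1) / gamma(0) = -17.812 / 19.9239 = -0.8940.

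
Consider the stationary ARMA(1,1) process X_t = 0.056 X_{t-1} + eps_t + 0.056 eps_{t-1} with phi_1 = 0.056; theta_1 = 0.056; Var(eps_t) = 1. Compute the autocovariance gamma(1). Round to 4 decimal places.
\gamma(1) = 0.1127

Multiply the model equation by X_{t-k} and take expectations. With theta_0 = psi_0 = 1 and psi_j the MA(infinity) weights, this gives
  gamma(k) - sum_i phi_i gamma(k-i) = c_k,
  c_k = sigma^2 * sum_{j=k..q} theta_j psi_{j-k}   (c_k = 0 for k > q),
using gamma(-m) = gamma(m).
psi-weights needed (psi_j = theta_j + sum_i phi_i psi_{j-i}):
  psi_1 = theta_1 + phi_1 = 0.056 + (0.056) = 0.112
Right-hand sides:
  c_0 = sigma^2 (1 + theta_1 psi_1) = 1 * (1 + (0.056)(0.112)) = 1 * 1.006272 = 1.006272
  c_1 = sigma^2 theta_1 = 1 * (0.056) = 0.056
  c_2 = 0
Equations for k = 0 and k = 1 (AR order 1):
  gamma(0) = phi_1 gamma(1) + c_0
  gamma(1) = phi_1 gamma(0) + c_1
Substituting the second into the first: gamma(0) (1 - phi_1^2) = c_0 + phi_1 c_1, so
  gamma(0) = (c_0 + phi_1 c_1) / (1 - phi_1^2) = (1.006272 + (0.056)(0.056)) / (1 - (0.056)^2) = 1.009408 / 0.996864 = 1.012583.
  gamma(1) = phi_1 gamma(0) + c_1 = (0.056)(1.012583) + (0.056) = 0.112705.
Therefore gamma(1) = 0.1127 (to 4 decimal places).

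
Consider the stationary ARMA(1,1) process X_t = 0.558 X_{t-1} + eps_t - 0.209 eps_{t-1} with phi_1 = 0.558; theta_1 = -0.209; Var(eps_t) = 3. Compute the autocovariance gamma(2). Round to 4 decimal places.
\gamma(2) = 0.7494

Multiply the model equation by X_{t-k} and take expectations. With theta_0 = psi_0 = 1 and psi_j the MA(infinity) weights, this gives
  gamma(k) - sum_i phi_i gamma(k-i) = c_k,
  c_k = sigma^2 * sum_{j=k..q} theta_j psi_{j-k}   (c_k = 0 for k > q),
using gamma(-m) = gamma(m).
psi-weights needed (psi_j = theta_j + sum_i phi_i psi_{j-i}):
  psi_1 = theta_1 + phi_1 = -0.209 + (0.558) = 0.349
Right-hand sides:
  c_0 = sigma^2 (1 + theta_1 psi_1) = 3 * (1 + (-0.209)(0.349)) = 3 * 0.927059 = 2.781177
  c_1 = sigma^2 theta_1 = 3 * (-0.209) = -0.627
  c_2 = 0
Equations for k = 0 and k = 1 (AR order 1):
  gamma(0) = phi_1 gamma(1) + c_0
  gamma(1) = phi_1 gamma(0) + c_1
Substituting the second into the first: gamma(0) (1 - phi_1^2) = c_0 + phi_1 c_1, so
  gamma(0) = (c_0 + phi_1 c_1) / (1 - phi_1^2) = (2.781177 + (0.558)(-0.627)) / (1 - (0.558)^2) = 2.431311 / 0.688636 = 3.530618.
  gamma(1) = phi_1 gamma(0) + c_1 = (0.558)(3.530618) + (-0.627) = 1.343085.
For k = 2 (> q): gamma(2) = phi_1 gamma(1) = (0.558)(1.343085) = 0.749441.
Therefore gamma(2) = 0.7494 (to 4 decimal places).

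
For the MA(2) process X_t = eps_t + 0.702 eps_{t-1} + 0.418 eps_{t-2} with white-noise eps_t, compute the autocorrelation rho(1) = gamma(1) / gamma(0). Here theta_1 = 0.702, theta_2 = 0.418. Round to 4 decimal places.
\rho(1) = 0.5970

For an MA(q) process with theta_0 = 1, the autocovariance is
  gamma(k) = sigma^2 * sum_{i=0..q-k} theta_i * theta_{i+k},
and rho(k) = gamma(k) / gamma(0). Sigma^2 cancels.
  numerator   = (1)*(0.702) + (0.702)*(0.418) = 0.995436.
  denominator = (1)^2 + (0.702)^2 + (0.418)^2 = 1.667528.
  rho(1) = 0.995436 / 1.667528 = 0.5970.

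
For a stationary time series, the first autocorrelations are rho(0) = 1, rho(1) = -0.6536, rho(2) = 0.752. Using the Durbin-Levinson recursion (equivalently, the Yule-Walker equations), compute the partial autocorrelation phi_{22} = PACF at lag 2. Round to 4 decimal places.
\phi_{22} = 0.5670

The PACF at lag k is phi_{kk}, the last component of the solution
to the Yule-Walker system G_k phi = r_k where
  (G_k)_{ij} = rho(|i - j|), (r_k)_i = rho(i), i,j = 1..k.
Equivalently, Durbin-Levinson gives phi_{kk} iteratively:
  phi_{11} = rho(1)
  phi_{kk} = [rho(k) - sum_{j=1..k-1} phi_{k-1,j} rho(k-j)]
            / [1 - sum_{j=1..k-1} phi_{k-1,j} rho(j)],
  phi_{k,j} = phi_{k-1,j} - phi_{kk} phi_{k-1,k-j},  j = 1..k-1.
Step k = 1:
  phi_11 = rho(1) = -0.6536.
Step k = 2:
  phi_22 = [rho(2) - phi_11 rho(1)] / [1 - phi_11 rho(1)] = [0.752 - (-0.6536)(-0.6536)] / [1 - (-0.6536)(-0.6536)]
         = 0.32480704 / 0.57280704 = 0.567.
Therefore phi_{22} = 0.5670.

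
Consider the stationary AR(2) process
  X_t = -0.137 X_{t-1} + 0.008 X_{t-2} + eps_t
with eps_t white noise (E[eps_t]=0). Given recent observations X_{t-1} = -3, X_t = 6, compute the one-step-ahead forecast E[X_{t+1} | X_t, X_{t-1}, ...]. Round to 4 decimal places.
E[X_{t+1} \mid \mathcal F_t] = -0.8460

For an AR(p) model X_t = c + sum_i phi_i X_{t-i} + eps_t, the
one-step-ahead conditional mean is
  E[X_{t+1} | X_t, ...] = c + sum_i phi_i X_{t+1-i}.
Substitute known values:
  E[X_{t+1} | ...] = (-0.137) * (6) + (0.008) * (-3)
                   = -0.8460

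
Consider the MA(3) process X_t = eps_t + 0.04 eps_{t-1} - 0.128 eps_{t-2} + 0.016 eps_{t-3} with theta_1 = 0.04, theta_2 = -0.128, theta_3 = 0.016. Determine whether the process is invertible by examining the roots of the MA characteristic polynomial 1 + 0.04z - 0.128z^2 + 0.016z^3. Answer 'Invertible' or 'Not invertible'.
\text{Invertible}

The MA(q) characteristic polynomial is P(z) = 1 + 0.04z - 0.128z^2 + 0.016z^3.
Invertibility requires all roots to lie outside the unit circle, i.e. |z| > 1 for every root.
Degree 3: look for a simple real root z0 first, then factor out (1 - z/z0) and solve the remaining quadratic.
Testing z0 = 5: P(5) = 1 + (0.04)(5) + (-0.128)(5)^2 + (0.016)(5)^3
  = 1 + (0.2) + (-3.2) + (2) = 0.  So z_0 = 5 is a root, |z_0| = 5.
Divide out the factor (1 - 0.2 z) = (1 - z/z0) (since 1/z0 = 0.2):
  P(z) = (1 - 0.2 z)(1 + (0.24) z + (-0.08) z^2)
  [check: z-coef 0.24 - (0.2) = 0.04; z^2-coef -0.08 - (0.2)(0.24) = -0.128; z^3-coef -(0.2)(-0.08) = 0.016.]
Remaining roots from the quadratic factor 1 + (0.24) z + (-0.08) z^2:
  Set 1 + (0.24) z + (-0.08) z^2 = 0, i.e. a z^2 + b z + c = 0 with a = -0.08, b = 0.24, c = 1.
  Discriminant D = b^2 - 4ac = (0.24)^2 - 4*(-0.08)*1 = 0.0576 - (-0.32) = 0.3776.
  D >= 0, so the roots are real: z = (-b +/- sqrt(D)) / (2a) = (-0.24 +/- 0.614492) / (-0.16).
    z_1 = (-0.24 + 0.614492) / (-0.16) = -2.3406,   |z_1| = 2.3406.
    z_2 = (-0.24 - 0.614492) / (-0.16) = 5.3406,   |z_2| = 5.3406.
Moduli of all roots: 5.0000, 2.3406, 5.3406.
All moduli strictly greater than 1? Yes.
Verdict: Invertible.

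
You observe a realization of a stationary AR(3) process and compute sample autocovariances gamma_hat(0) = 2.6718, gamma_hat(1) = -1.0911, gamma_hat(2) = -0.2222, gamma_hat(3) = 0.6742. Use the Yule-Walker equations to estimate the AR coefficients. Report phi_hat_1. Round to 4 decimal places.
\hat\phi_{1} = -0.4970

The Yule-Walker equations for an AR(p) process read, in matrix form,
  Gamma_p phi = r_p,   with   (Gamma_p)_{ij} = gamma(|i - j|),
                       (r_p)_i = gamma(i),   i,j = 1..p.
Substitute the sample gammas (Toeplitz matrix and right-hand side of size 3):
  Gamma_p = [[2.6718, -1.0911, -0.2222], [-1.0911, 2.6718, -1.0911], [-0.2222, -1.0911, 2.6718]]
  r_p     = [-1.0911, -0.2222, 0.6742]
Written out (R1..R3):
  (R1) 2.6718 phi_1 - 1.0911 phi_2 - 0.2222 phi_3 = -1.0911
  (R2) -1.0911 phi_1 + 2.6718 phi_2 - 1.0911 phi_3 = -0.2222
  (R3) -0.2222 phi_1 - 1.0911 phi_2 + 2.6718 phi_3 = 0.6742
Gaussian elimination:
  R2 <- R2 - (-1.0911/2.6718) R1 = R2 - (-0.408376) R1:  2.226221 phi_2 - 1.181841 phi_3 = -0.667779
  R3 <- R3 - (-0.2222/2.6718) R1 = R3 - (-0.083165) R1:  -1.181841 phi_2 + 2.653321 phi_3 = 0.583459
  R3 <- R3 - (-1.181841/2.226221) R2 = R3 - (-0.530873) R2:  2.025913 phi_3 = 0.228952
Back-substitution:
  phi_hat_3 = 0.228952 / 2.025913 = 0.113012
  phi_hat_2 = (-0.667779 - (-1.181841)(0.113012)) / 2.226221 = -0.239966
  phi_hat_1 = (-1.0911 - (-1.0911)(-0.239966) - (-0.2222)(0.113012)) / 2.6718 = -0.496974
So phi_hat = [-0.4970, -0.2400, 0.1130].
Therefore phi_hat_1 = -0.4970.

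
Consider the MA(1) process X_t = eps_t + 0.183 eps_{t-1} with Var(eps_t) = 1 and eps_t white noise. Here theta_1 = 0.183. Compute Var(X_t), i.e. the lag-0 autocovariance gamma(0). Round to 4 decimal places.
\gamma(0) = 1.0335

For an MA(q) process X_t = eps_t + sum_i theta_i eps_{t-i} with
Var(eps_t) = sigma^2, the variance is
  gamma(0) = sigma^2 * (1 + sum_i theta_i^2).
  sum_i theta_i^2 = (0.183)^2 = 0.033489.
  gamma(0) = 1 * (1 + 0.033489) = 1 * 1.033489 = 1.033489, which rounds to 1.0335.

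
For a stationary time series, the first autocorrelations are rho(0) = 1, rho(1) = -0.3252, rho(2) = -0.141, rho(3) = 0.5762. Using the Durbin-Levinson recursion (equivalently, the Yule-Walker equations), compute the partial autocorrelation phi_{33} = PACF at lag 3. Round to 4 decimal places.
\phi_{33} = 0.5180

The PACF at lag k is phi_{kk}, the last component of the solution
to the Yule-Walker system G_k phi = r_k where
  (G_k)_{ij} = rho(|i - j|), (r_k)_i = rho(i), i,j = 1..k.
Equivalently, Durbin-Levinson gives phi_{kk} iteratively:
  phi_{11} = rho(1)
  phi_{kk} = [rho(k) - sum_{j=1..k-1} phi_{k-1,j} rho(k-j)]
            / [1 - sum_{j=1..k-1} phi_{k-1,j} rho(j)],
  phi_{k,j} = phi_{k-1,j} - phi_{kk} phi_{k-1,k-j},  j = 1..k-1.
Step k = 1:
  phi_11 = rho(1) = -0.3252.
Step k = 2:
  phi_22 = [rho(2) - phi_11 rho(1)] / [1 - phi_11 rho(1)] = [-0.141 - (-0.3252)(-0.3252)] / [1 - (-0.3252)(-0.3252)]
         = -0.24675504 / 0.89424496 = -0.275937.
  Update: phi_21 = phi_11 - phi_22 phi_11 = -0.3252 - (-0.275937)(-0.3252) = -0.414935.
Step k = 3:
  phi_33 = [rho(3) - phi_21 rho(2) - phi_22 rho(1)] / [1 - phi_21 rho(1) - phi_22 rho(2)]
    numerator   = 0.5762 - (-0.414935)(-0.141) - (-0.275937)(-0.3252) = 0.42795959
    denominator = 1 - (-0.414935)(-0.3252) - (-0.275937)(-0.141) = 0.82615618
  phi_33 = 0.42795959 / 0.82615618 = 0.518.
Therefore phi_{33} = 0.5180.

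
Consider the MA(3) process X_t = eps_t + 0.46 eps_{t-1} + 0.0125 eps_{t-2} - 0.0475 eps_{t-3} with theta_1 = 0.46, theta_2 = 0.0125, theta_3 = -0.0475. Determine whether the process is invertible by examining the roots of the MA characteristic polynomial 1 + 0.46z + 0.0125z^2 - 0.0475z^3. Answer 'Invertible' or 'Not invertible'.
\text{Invertible}

The MA(q) characteristic polynomial is P(z) = 1 + 0.46z + 0.0125z^2 - 0.0475z^3.
Invertibility requires all roots to lie outside the unit circle, i.e. |z| > 1 for every root.
Degree 3: look for a simple real root z0 first, then factor out (1 - z/z0) and solve the remaining quadratic.
Testing z0 = 4: P(4) = 1 + (0.46)(4) + (0.0125)(4)^2 + (-0.0475)(4)^3
  = 1 + (1.84) + (0.2) + (-3.04) = 0.  So z_0 = 4 is a root, |z_0| = 4.
Divide out the factor (1 - 0.25 z) = (1 - z/z0) (since 1/z0 = 0.25):
  P(z) = (1 - 0.25 z)(1 + (0.71) z + (0.19) z^2)
  [check: z-coef 0.71 - (0.25) = 0.46; z^2-coef 0.19 - (0.25)(0.71) = 0.0125; z^3-coef -(0.25)(0.19) = -0.0475.]
Remaining roots from the quadratic factor 1 + (0.71) z + (0.19) z^2:
  Set 1 + (0.71) z + (0.19) z^2 = 0, i.e. a z^2 + b z + c = 0 with a = 0.19, b = 0.71, c = 1.
  Discriminant D = b^2 - 4ac = (0.71)^2 - 4*(0.19)*1 = 0.5041 - (0.76) = -0.2559.
  D < 0, so the roots are the complex-conjugate pair z = (-b +/- i sqrt(-D)) / (2a) = -1.8684 +/- 1.3312i.
  For a conjugate pair |z|^2 = z * conj(z) = (product of roots) = c/a = 1/(0.19) = 5.263158, so |z| = sqrt(5.263158) = 2.2942 for both roots.
Moduli of all roots: 4.0000, 2.2942, 2.2942.
All moduli strictly greater than 1? Yes.
Verdict: Invertible.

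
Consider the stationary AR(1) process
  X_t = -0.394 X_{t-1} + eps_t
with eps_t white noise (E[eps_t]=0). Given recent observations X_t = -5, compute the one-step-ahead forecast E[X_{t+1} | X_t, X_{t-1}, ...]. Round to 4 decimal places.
E[X_{t+1} \mid \mathcal F_t] = 1.9700

For an AR(p) model X_t = c + sum_i phi_i X_{t-i} + eps_t, the
one-step-ahead conditional mean is
  E[X_{t+1} | X_t, ...] = c + sum_i phi_i X_{t+1-i}.
Substitute known values:
  E[X_{t+1} | ...] = (-0.394) * (-5)
                   = 1.9700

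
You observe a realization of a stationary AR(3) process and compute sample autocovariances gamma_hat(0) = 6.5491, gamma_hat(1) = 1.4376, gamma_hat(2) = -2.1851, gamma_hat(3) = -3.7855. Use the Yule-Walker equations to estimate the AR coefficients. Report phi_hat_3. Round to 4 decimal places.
\hat\phi_{3} = -0.4850

The Yule-Walker equations for an AR(p) process read, in matrix form,
  Gamma_p phi = r_p,   with   (Gamma_p)_{ij} = gamma(|i - j|),
                       (r_p)_i = gamma(i),   i,j = 1..p.
Substitute the sample gammas (Toeplitz matrix and right-hand side of size 3):
  Gamma_p = [[6.5491, 1.4376, -2.1851], [1.4376, 6.5491, 1.4376], [-2.1851, 1.4376, 6.5491]]
  r_p     = [1.4376, -2.1851, -3.7855]
Written out (R1..R3):
  (R1) 6.5491 phi_1 + 1.4376 phi_2 - 2.1851 phi_3 = 1.4376
  (R2) 1.4376 phi_1 + 6.5491 phi_2 + 1.4376 phi_3 = -2.1851
  (R3) -2.1851 phi_1 + 1.4376 phi_2 + 6.5491 phi_3 = -3.7855
Gaussian elimination:
  R2 <- R2 - (1.4376/6.5491) R1 = R2 - (0.219511) R1:  6.233531 phi_2 + 1.917254 phi_3 = -2.500669
  R3 <- R3 - (-2.1851/6.5491) R1 = R3 - (-0.333649) R1:  1.917254 phi_2 + 5.820044 phi_3 = -3.305846
  R3 <- R3 - (1.917254/6.233531) R2 = R3 - (0.307571) R2:  5.230352 phi_3 = -2.536713
Back-substitution:
  phi_hat_3 = -2.536713 / 5.230352 = -0.484999
  phi_hat_2 = (-2.500669 - (1.917254)(-0.484999)) / 6.233531 = -0.251993
  phi_hat_1 = (1.4376 - (1.4376)(-0.251993) - (-2.1851)(-0.484999)) / 6.5491 = 0.113007
So phi_hat = [0.1130, -0.2520, -0.4850].
Therefore phi_hat_3 = -0.4850.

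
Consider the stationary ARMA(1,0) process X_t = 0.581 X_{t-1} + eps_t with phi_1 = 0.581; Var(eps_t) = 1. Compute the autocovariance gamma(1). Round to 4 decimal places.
\gamma(1) = 0.8771

Multiply the model equation by X_{t-k} and take expectations. With theta_0 = psi_0 = 1 and psi_j the MA(infinity) weights, this gives
  gamma(k) - sum_i phi_i gamma(k-i) = c_k,
  c_k = sigma^2 * sum_{j=k..q} theta_j psi_{j-k}   (c_k = 0 for k > q),
using gamma(-m) = gamma(m).
Pure AR (q = 0): c_0 = sigma^2 = 1, c_k = 0 for k >= 1.
Equations for k = 0 and k = 1 (AR order 1):
  gamma(0) = phi_1 gamma(1) + c_0
  gamma(1) = phi_1 gamma(0) + c_1
Substituting the second into the first: gamma(0) (1 - phi_1^2) = c_0 + phi_1 c_1, so
  gamma(0) = c_0 / (1 - phi_1^2) = 1 / (1 - (0.581)^2) = 1 / 0.662439 = 1.509573.
  gamma(1) = phi_1 gamma(0) = (0.581)(1.509573) = 0.877062.
Therefore gamma(1) = 0.8771 (to 4 decimal places).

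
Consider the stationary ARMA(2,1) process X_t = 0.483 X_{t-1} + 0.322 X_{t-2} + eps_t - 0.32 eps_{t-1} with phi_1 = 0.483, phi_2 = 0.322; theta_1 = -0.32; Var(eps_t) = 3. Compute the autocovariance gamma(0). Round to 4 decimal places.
\gamma(0) = 4.3934

Multiply the model equation by X_{t-k} and take expectations. With theta_0 = psi_0 = 1 and psi_j the MA(infinity) weights, this gives
  gamma(k) - sum_i phi_i gamma(k-i) = c_k,
  c_k = sigma^2 * sum_{j=k..q} theta_j psi_{j-k}   (c_k = 0 for k > q),
using gamma(-m) = gamma(m).
psi-weights needed (psi_j = theta_j + sum_i phi_i psi_{j-i}):
  psi_1 = theta_1 + phi_1 = -0.32 + (0.483) = 0.163
Right-hand sides:
  c_0 = sigma^2 (1 + theta_1 psi_1) = 3 * (1 + (-0.32)(0.163)) = 3 * 0.94784 = 2.84352
  c_1 = sigma^2 theta_1 = 3 * (-0.32) = -0.96
  c_2 = 0
Equations for k = 0, 1, 2 (AR order 2, c_2 = 0):
  (E0) gamma(0) = phi_1 gamma(1) + phi_2 gamma(2) + c_0
  (E1) gamma(1) = phi_1 gamma(0) + phi_2 gamma(1) + c_1
  (E2) gamma(2) = phi_1 gamma(1) + phi_2 gamma(0)
From (E1): gamma(1) = A gamma(0) + B with
  A = phi_1 / (1 - phi_2) = 0.483 / 0.678 = 0.712389,   B = c_1 / (1 - phi_2) = -0.96 / 0.678 = -1.415929.
Insert (E2) into (E0): gamma(0) (1 - phi_2^2) = phi_1 (1 + phi_2) gamma(1) + c_0.
  phi_1 (1 + phi_2) = (0.483)(1.322) = 0.638526,   1 - phi_2^2 = 0.896316.
Replace gamma(1) by A gamma(0) + B and collect gamma(0):
  gamma(0) [0.896316 - (0.638526)(0.712389)] = (0.638526)(-1.415929) + 2.84352
  gamma(0) * 0.441437 = 1.939412
  gamma(0) = 1.939412 / 0.441437 = 4.393408.
Therefore gamma(0) = 4.3934 (to 4 decimal places).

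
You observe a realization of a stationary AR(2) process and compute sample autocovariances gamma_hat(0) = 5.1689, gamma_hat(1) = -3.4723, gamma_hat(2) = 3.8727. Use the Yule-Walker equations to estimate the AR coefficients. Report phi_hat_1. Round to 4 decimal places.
\hat\phi_{1} = -0.3070

The Yule-Walker equations for an AR(p) process read, in matrix form,
  Gamma_p phi = r_p,   with   (Gamma_p)_{ij} = gamma(|i - j|),
                       (r_p)_i = gamma(i),   i,j = 1..p.
Substitute the sample gammas (Toeplitz matrix and right-hand side of size 2):
  Gamma_p = [[5.1689, -3.4723], [-3.4723, 5.1689]]
  r_p     = [-3.4723, 3.8727]
Written out:
  5.1689 phi_1 - 3.4723 phi_2 = -3.4723
  -3.4723 phi_1 + 5.1689 phi_2 = 3.8727
Solve by Cramer's rule:
  det = gamma(0)^2 - gamma(1)^2 = (5.1689)^2 - (-3.4723)^2 = 26.71752721 - 12.05686729 = 14.66065992
  phi_hat_1 = [gamma(1) gamma(0) - gamma(1) gamma(2)] / det = [(-3.4723)(5.1689) - (-3.4723)(3.8727)] / 14.66065992 = -4.50079526 / 14.66065992 = -0.307
  phi_hat_2 = [gamma(0) gamma(2) - gamma(1)^2] / det = [(5.1689)(3.8727) - (-3.4723)^2] / 14.66065992 = 7.96073174 / 14.66065992 = 0.543
So phi_hat = [-0.3070, 0.5430].
Therefore phi_hat_1 = -0.3070.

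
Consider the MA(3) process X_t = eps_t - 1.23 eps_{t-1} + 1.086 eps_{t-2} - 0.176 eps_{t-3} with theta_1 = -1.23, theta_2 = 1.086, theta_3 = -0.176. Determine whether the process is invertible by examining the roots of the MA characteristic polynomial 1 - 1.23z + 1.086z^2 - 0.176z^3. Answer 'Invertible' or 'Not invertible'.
\text{Invertible}

The MA(q) characteristic polynomial is P(z) = 1 - 1.23z + 1.086z^2 - 0.176z^3.
Invertibility requires all roots to lie outside the unit circle, i.e. |z| > 1 for every root.
Degree 3: look for a simple real root z0 first, then factor out (1 - z/z0) and solve the remaining quadratic.
Testing z0 = 5: P(5) = 1 + (-1.23)(5) + (1.086)(5)^2 + (-0.176)(5)^3
  = 1 + (-6.15) + (27.15) + (-22) = 0.  So z_0 = 5 is a root, |z_0| = 5.
Divide out the factor (1 - 0.2 z) = (1 - z/z0) (since 1/z0 = 0.2):
  P(z) = (1 - 0.2 z)(1 + (-1.03) z + (0.88) z^2)
  [check: z-coef -1.03 - (0.2) = -1.23; z^2-coef 0.88 - (0.2)(-1.03) = 1.086; z^3-coef -(0.2)(0.88) = -0.176.]
Remaining roots from the quadratic factor 1 + (-1.03) z + (0.88) z^2:
  Set 1 + (-1.03) z + (0.88) z^2 = 0, i.e. a z^2 + b z + c = 0 with a = 0.88, b = -1.03, c = 1.
  Discriminant D = b^2 - 4ac = (-1.03)^2 - 4*(0.88)*1 = 1.0609 - (3.52) = -2.4591.
  D < 0, so the roots are the complex-conjugate pair z = (-b +/- i sqrt(-D)) / (2a) = 0.5852 +/- 0.891i.
  For a conjugate pair |z|^2 = z * conj(z) = (product of roots) = c/a = 1/(0.88) = 1.136364, so |z| = sqrt(1.136364) = 1.066 for both roots.
Moduli of all roots: 5.0000, 1.0660, 1.0660.
All moduli strictly greater than 1? Yes.
Verdict: Invertible.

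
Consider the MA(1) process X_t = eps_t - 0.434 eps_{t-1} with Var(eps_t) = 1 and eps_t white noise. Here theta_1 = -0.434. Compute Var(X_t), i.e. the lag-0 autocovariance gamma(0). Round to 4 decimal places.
\gamma(0) = 1.1884

For an MA(q) process X_t = eps_t + sum_i theta_i eps_{t-i} with
Var(eps_t) = sigma^2, the variance is
  gamma(0) = sigma^2 * (1 + sum_i theta_i^2).
  sum_i theta_i^2 = (-0.434)^2 = 0.188356.
  gamma(0) = 1 * (1 + 0.188356) = 1 * 1.188356 = 1.188356, which rounds to 1.1884.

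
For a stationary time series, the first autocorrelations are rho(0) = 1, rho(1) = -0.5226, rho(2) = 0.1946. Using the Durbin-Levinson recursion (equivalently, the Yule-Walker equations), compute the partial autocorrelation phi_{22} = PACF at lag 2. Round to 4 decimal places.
\phi_{22} = -0.1080

The PACF at lag k is phi_{kk}, the last component of the solution
to the Yule-Walker system G_k phi = r_k where
  (G_k)_{ij} = rho(|i - j|), (r_k)_i = rho(i), i,j = 1..k.
Equivalently, Durbin-Levinson gives phi_{kk} iteratively:
  phi_{11} = rho(1)
  phi_{kk} = [rho(k) - sum_{j=1..k-1} phi_{k-1,j} rho(k-j)]
            / [1 - sum_{j=1..k-1} phi_{k-1,j} rho(j)],
  phi_{k,j} = phi_{k-1,j} - phi_{kk} phi_{k-1,k-j},  j = 1..k-1.
Step k = 1:
  phi_11 = rho(1) = -0.5226.
Step k = 2:
  phi_22 = [rho(2) - phi_11 rho(1)] / [1 - phi_11 rho(1)] = [0.1946 - (-0.5226)(-0.5226)] / [1 - (-0.5226)(-0.5226)]
         = -0.07851076 / 0.72688924 = -0.108.
Therefore phi_{22} = -0.1080.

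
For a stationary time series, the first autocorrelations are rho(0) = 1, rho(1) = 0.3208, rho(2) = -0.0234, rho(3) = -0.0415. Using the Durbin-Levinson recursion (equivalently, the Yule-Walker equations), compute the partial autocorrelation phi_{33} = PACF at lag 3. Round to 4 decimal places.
\phi_{33} = 0.0139

The PACF at lag k is phi_{kk}, the last component of the solution
to the Yule-Walker system G_k phi = r_k where
  (G_k)_{ij} = rho(|i - j|), (r_k)_i = rho(i), i,j = 1..k.
Equivalently, Durbin-Levinson gives phi_{kk} iteratively:
  phi_{11} = rho(1)
  phi_{kk} = [rho(k) - sum_{j=1..k-1} phi_{k-1,j} rho(k-j)]
            / [1 - sum_{j=1..k-1} phi_{k-1,j} rho(j)],
  phi_{k,j} = phi_{k-1,j} - phi_{kk} phi_{k-1,k-j},  j = 1..k-1.
Step k = 1:
  phi_11 = rho(1) = 0.3208.
Step k = 2:
  phi_22 = [rho(2) - phi_11 rho(1)] / [1 - phi_11 rho(1)] = [-0.0234 - (0.3208)(0.3208)] / [1 - (0.3208)(0.3208)]
         = -0.12631264 / 0.89708736 = -0.140803.
  Update: phi_21 = phi_11 - phi_22 phi_11 = 0.3208 - (-0.140803)(0.3208) = 0.36597.
Step k = 3:
  phi_33 = [rho(3) - phi_21 rho(2) - phi_22 rho(1)] / [1 - phi_21 rho(1) - phi_22 rho(2)]
    numerator   = -0.0415 - (0.36597)(-0.0234) - (-0.140803)(0.3208) = 0.01223331
    denominator = 1 - (0.36597)(0.3208) - (-0.140803)(-0.0234) = 0.87930215
  phi_33 = 0.01223331 / 0.87930215 = 0.0139.
Therefore phi_{33} = 0.0139.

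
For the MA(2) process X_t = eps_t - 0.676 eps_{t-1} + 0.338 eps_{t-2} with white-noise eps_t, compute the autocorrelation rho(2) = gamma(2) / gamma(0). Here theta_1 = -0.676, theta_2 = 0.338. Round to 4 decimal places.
\rho(2) = 0.2151

For an MA(q) process with theta_0 = 1, the autocovariance is
  gamma(k) = sigma^2 * sum_{i=0..q-k} theta_i * theta_{i+k},
and rho(k) = gamma(k) / gamma(0). Sigma^2 cancels.
  numerator   = (1)*(0.338) = 0.338.
  denominator = (1)^2 + (-0.676)^2 + (0.338)^2 = 1.57122.
  rho(2) = 0.338 / 1.57122 = 0.2151.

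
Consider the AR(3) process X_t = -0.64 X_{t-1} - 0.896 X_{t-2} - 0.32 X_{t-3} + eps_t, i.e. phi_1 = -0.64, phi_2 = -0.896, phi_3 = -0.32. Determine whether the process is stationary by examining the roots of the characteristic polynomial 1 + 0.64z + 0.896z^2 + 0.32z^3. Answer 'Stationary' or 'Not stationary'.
\text{Stationary}

The AR(p) characteristic polynomial is P(z) = 1 + 0.64z + 0.896z^2 + 0.32z^3.
Stationarity requires all roots to lie outside the unit circle, i.e. |z| > 1 for every root.
Degree 3: look for a simple real root z0 first, then factor out (1 - z/z0) and solve the remaining quadratic.
Testing z0 = -2.5: P(-2.5) = 1 + (0.64)(-2.5) + (0.896)(-2.5)^2 + (0.32)(-2.5)^3
  = 1 + (-1.6) + (5.6) + (-5) = 0.  So z_0 = -2.5 is a root, |z_0| = 2.5.
Divide out the factor (1 + 0.4 z) = (1 - z/z0) (since 1/z0 = -0.4):
  P(z) = (1 + 0.4 z)(1 + (0.24) z + (0.8) z^2)
  [check: z-coef 0.24 - (-0.4) = 0.64; z^2-coef 0.8 - (-0.4)(0.24) = 0.896; z^3-coef -(-0.4)(0.8) = 0.32.]
Remaining roots from the quadratic factor 1 + (0.24) z + (0.8) z^2:
  Set 1 + (0.24) z + (0.8) z^2 = 0, i.e. a z^2 + b z + c = 0 with a = 0.8, b = 0.24, c = 1.
  Discriminant D = b^2 - 4ac = (0.24)^2 - 4*(0.8)*1 = 0.0576 - (3.2) = -3.1424.
  D < 0, so the roots are the complex-conjugate pair z = (-b +/- i sqrt(-D)) / (2a) = -0.15 +/- 1.1079i.
  For a conjugate pair |z|^2 = z * conj(z) = (product of roots) = c/a = 1/(0.8) = 1.25, so |z| = sqrt(1.25) = 1.118 for both roots.
Moduli of all roots: 2.5000, 1.1180, 1.1180.
All moduli strictly greater than 1? Yes.
Verdict: Stationary.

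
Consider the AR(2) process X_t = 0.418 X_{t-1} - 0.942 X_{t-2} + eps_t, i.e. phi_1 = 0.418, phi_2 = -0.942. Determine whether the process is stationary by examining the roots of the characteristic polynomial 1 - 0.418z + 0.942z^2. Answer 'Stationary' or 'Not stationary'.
\text{Stationary}

The AR(p) characteristic polynomial is P(z) = 1 - 0.418z + 0.942z^2.
Stationarity requires all roots to lie outside the unit circle, i.e. |z| > 1 for every root.
Set 1 + (-0.418) z + (0.942) z^2 = 0, i.e. a z^2 + b z + c = 0 with a = 0.942, b = -0.418, c = 1.
Discriminant D = b^2 - 4ac = (-0.418)^2 - 4*(0.942)*1 = 0.174724 - (3.768) = -3.593276.
D < 0, so the roots are the complex-conjugate pair z = (-b +/- i sqrt(-D)) / (2a) = 0.2219 +/- 1.0062i.
For a conjugate pair |z|^2 = z * conj(z) = (product of roots) = c/a = 1/(0.942) = 1.061571, so |z| = sqrt(1.061571) = 1.0303 for both roots.
Moduli of all roots: 1.0303, 1.0303.
All moduli strictly greater than 1? Yes.
Verdict: Stationary.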